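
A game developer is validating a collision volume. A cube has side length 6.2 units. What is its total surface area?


Shape: cube
Side s = 6.2 units
A cube has 6 square faces.
Formula: SA = 6 * s^2
s^2 = 38.44
SA = 6 * 38.44
SA = 230.64
230.64 units^2


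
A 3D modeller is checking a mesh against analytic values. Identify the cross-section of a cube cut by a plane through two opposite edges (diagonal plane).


Solid: cube
Cutting plane: through two opposite edges (diagonal plane)
Visualize the intersection of the plane with the solid's surface.
The boundary of the cut region is a rectangle.
rectangle


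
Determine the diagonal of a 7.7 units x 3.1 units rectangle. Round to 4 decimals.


Shape: rectangle (diagonal via Pythagoras)
Sides: 7.7 units and 3.1 units
Formula: d = sqrt(l^2 + w^2)
l^2 = 59.29, w^2 = 9.61
l^2 + w^2 = 68.9
d = sqrt(68.9)
d = 8.3006
8.3006 units


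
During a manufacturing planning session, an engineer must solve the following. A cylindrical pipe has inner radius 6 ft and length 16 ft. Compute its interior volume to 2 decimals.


Shape: cylinder
Radius r = 6 ft, Height h = 16 ft
Formula: V = pi * r^2 * h
r^2 = 36
V = pi * 36 * 16
V = 576 * pi
V = 1809.56
1809.56 ft^3


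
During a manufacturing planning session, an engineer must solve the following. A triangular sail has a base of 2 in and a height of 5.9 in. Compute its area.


Shape: triangle
Base b = 2 in, Height h = 5.9 in
Formula: A = (1/2) * b * h
A = 0.5 * 2 * 5.9
A = 0.5 * 11.8
A = 5.9
5.9 in^2


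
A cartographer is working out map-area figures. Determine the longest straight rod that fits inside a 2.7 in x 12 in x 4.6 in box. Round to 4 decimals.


Shape: rectangular box (space diagonal)
l = 2.7 in, w = 12 in, h = 4.6 in
Visualize: the diagonal of the base, then a right triangle with that diagonal and the height.
Formula: d = sqrt(l^2 + w^2 + h^2)
l^2 + w^2 + h^2 = 7.29 + 144 + 21.16 = 172.45
d = sqrt(172.45)
d = 13.132
13.132 in


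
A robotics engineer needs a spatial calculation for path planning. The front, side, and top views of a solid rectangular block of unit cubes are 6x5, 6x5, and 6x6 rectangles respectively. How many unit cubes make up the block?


Orthographic views of a solid rectangular block:
Front view 6 x 5 -> length = 6, height = 5
Side view 6 x 5 -> width = 6, height = 5 (consistent)
Top view 6 x 6 -> confirms length = 6, width = 6
The block is 6 x 6 x 5.
Total unit cubes = 6 * 6 * 5 = 180
180 unit cubes


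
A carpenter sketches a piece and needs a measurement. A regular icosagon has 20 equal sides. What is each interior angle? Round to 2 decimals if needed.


Shape: regular icosagon (20 sides)
Formula: interior angle = (n - 2) * 180 / n
(n - 2) = 18
(n - 2) * 180 = 3240
angle = 3240 / 20
angle = 162
162 degrees


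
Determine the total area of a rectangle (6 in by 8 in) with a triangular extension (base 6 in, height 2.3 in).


Composite shape: rectangle + triangle
Rectangle area = 6 * 8 = 48
Triangle area = 0.5 * 6 * 2.3 = 6.9
Total = 48 + 6.9
Total = 54.9
54.9 in^2


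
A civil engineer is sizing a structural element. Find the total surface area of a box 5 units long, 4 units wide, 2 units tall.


Shape: rectangular prism
l = 5 units, w = 4 units, h = 2 units
Formula: SA = 2(lw + lh + wh)
lw = 20, lh = 10, wh = 8
lw + lh + wh = 38
SA = 2 * 38
SA = 76
76 units^2


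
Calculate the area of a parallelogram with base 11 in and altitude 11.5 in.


Shape: parallelogram
Base b = 11 in, Height h = 11.5 in
Formula: A = b * h
A = 11 * 11.5
A = 126.5
126.5 in^2


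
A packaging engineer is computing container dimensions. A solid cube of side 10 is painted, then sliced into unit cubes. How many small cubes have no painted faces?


Large cube: 10 x 10 x 10, cut into unit cubes.
n = 10, so n - 2 = 8
Unpainted cubes form the interior (n - 2)^3 block.
(n - 2)^3 = 8^3 = 512
512 unit cubes


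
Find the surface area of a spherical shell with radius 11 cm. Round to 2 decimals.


Shape: sphere
Radius r = 11 cm
Formula: SA = 4 * pi * r^2
r^2 = 121
SA = 4 * pi * 121
SA = 484 * pi
SA = 1520.53
1520.53 cm^2


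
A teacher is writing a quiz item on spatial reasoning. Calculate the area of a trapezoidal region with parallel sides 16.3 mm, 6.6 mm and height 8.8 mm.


Shape: trapezoid
Parallel sides a = 16.3 mm, b = 6.6 mm; Height h = 8.8 mm
Formula: A = (a + b) * h / 2
a + b = 16.3 + 6.6 = 22.9
A = 22.9 * 8.8 / 2
A = 201.52 / 2
A = 100.76
100.76 mm^2


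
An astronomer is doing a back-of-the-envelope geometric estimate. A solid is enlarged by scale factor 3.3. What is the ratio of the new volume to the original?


Linear scale factor k = 3.3
Rule: under a linear scaling by k, volumes scale by k^3.
k^3 = 3.3 * 3.3 * 3.3
k^3 = 10.89 * 3.3
k^3 = 35.937
Volume scales by a factor of 35.937.
35.937 (dimensionless)


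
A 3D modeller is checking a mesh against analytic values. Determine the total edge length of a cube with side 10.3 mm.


Shape: cube
Side s = 10.3 mm
A cube has 12 edges, all equal.
Formula: total edge length = 12 * s
Total = 12 * 10.3
Total = 123.6
123.6 mm


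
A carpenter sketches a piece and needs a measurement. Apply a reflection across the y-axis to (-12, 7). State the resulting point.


Transformation: reflection
Original point: (-12, 7)
Rule for reflection over the y-axis: (x, y) -> (-x, y)
Apply: (-12, 7) -> (12, 7)
(12, 7)


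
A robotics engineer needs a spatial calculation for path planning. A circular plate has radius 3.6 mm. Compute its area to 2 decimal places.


Shape: circle
Radius r = 3.6 mm
Formula: A = pi * r^2
r^2 = 3.6^2 = 12.96
A = pi * 12.96
A = 40.72
40.72 mm^2


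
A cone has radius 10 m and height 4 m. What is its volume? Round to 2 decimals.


Shape: cone
Radius r = 10 m, Height h = 4 m
Formula: V = (1/3) * pi * r^2 * h
r^2 = 100
pi * r^2 * h = pi * 100 * 4 = 400 * pi
V = 400 * pi / 3
V = 418.88
418.88 m^3


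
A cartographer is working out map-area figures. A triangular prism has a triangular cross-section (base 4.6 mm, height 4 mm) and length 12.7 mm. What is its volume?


Shape: triangular prism
Triangle base = 4.6 mm, triangle height = 4 mm, prism length L = 12.7 mm
Formula: V = (1/2 * b * h_tri) * L
Cross-section area = 0.5 * 4.6 * 4 = 9.2
V = 9.2 * 12.7
V = 116.84
116.84 mm^3


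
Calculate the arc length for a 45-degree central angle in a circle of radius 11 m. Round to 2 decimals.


Shape: circular arc
Radius r = 11 m, Angle = 45 degrees
Formula: L = (angle/360) * 2 * pi * r
2 * pi * r = 22 * pi
L = (45/360) * 22 * pi
L = 2.75 * pi
L = 8.64
8.64 m


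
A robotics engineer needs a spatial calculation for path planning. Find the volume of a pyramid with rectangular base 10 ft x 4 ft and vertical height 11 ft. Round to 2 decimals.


Shape: rectangular pyramid
Base: 10 ft x 4 ft, Height h = 11 ft
Formula: V = (1/3) * base_area * h
base_area = 10 * 4 = 40
base_area * h = 40 * 11 = 440
V = 440 / 3
V = 146.67
146.67 ft^3


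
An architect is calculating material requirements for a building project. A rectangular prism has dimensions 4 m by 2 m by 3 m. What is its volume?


Shape: rectangular prism
l = 4 m, w = 2 m, h = 3 m
Formula: V = l * w * h
V = 4 * 2 * 3
V = 8 * 3
V = 24
24 m^3


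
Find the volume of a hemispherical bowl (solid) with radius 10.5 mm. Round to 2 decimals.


Shape: hemisphere (half of a sphere)
Radius r = 10.5 mm
Formula: V = (1/2) * (4/3) * pi * r^3 = (2/3) * pi * r^3
r^3 = 1157.625
(2/3) * 1157.625 = 771.75
V = 771.75 * pi
V = 2424.52
2424.52 mm^3


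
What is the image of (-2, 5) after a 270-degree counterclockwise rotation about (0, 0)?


Transformation: rotation about the origin
Original point: (-2, 5)
Rule for 270 deg counterclockwise: (x, y) -> (y, -x)
Apply: (-2, 5) -> (5, 2)
(5, 2)


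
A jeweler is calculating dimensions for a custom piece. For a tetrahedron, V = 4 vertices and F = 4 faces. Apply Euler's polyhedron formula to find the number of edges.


Polyhedron: tetrahedron
Euler's formula for convex polyhedra: V - E + F = 2
Given: V = 4 vertices and F = 4 faces
Solve for E:
E = V + F - 2 = 4 + 4 - 2 = 6
6 edges


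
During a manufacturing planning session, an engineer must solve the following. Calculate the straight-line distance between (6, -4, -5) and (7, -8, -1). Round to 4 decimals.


3D distance between two points
P1 = (6, -4, -5), P2 = (7, -8, -1)
Formula: d = sqrt((x2-x1)^2 + (y2-y1)^2 + (z2-z1)^2)
dx = 7 - 6 = 1
dy = -8 - -4 = -4
dz = -1 - -5 = 4
dx^2 + dy^2 + dz^2 = 1 + 16 + 16 = 33
d = sqrt(33)
d = 5.7446
5.7446 units


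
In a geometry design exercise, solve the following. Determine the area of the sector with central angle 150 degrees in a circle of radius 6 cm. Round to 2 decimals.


Shape: circular sector
Radius r = 6 cm, Angle = 150 degrees
Formula: A = (angle/360) * pi * r^2
r^2 = 36
Fraction of circle = 150/360
A = (150/360) * pi * 36
A = 15 * pi
A = 47.12
47.12 cm^2


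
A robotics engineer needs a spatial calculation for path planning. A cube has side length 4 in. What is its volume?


Shape: cube
Side s = 4 in
Formula: V = s^3
V = 4 * 4 * 4
V = 16 * 4
V = 64
64 in^3


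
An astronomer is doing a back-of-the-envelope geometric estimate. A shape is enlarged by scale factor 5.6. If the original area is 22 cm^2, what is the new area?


Linear scale factor k = 5.6
Original area = 22 cm^2
Rule: under a linear scaling by k, areas scale by k^2.
k^2 = 5.6^2 = 31.36
New area = 22 * 31.36
New area = 689.92
689.92 cm^2


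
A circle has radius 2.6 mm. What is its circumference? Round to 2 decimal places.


Shape: circle
Radius r = 2.6 mm
Formula: C = 2 * pi * r
C = 2 * pi * 2.6
C = 5.2 * pi
C = 16.34
16.34 mm


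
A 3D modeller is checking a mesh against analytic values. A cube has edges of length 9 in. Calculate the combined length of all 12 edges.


Shape: cube
Side s = 9 in
A cube has 12 edges, all equal.
Formula: total edge length = 12 * s
Total = 12 * 9
Total = 108
108 in


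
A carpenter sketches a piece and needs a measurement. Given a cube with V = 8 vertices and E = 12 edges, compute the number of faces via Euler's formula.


Polyhedron: cube
Euler's formula for convex polyhedra: V - E + F = 2
Given: V = 8 vertices and E = 12 edges
Solve for F:
F = 2 + E - V = 2 + 12 - 8 = 6
6 faces


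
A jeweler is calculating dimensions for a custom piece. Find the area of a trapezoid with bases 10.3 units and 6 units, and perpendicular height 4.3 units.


Shape: trapezoid
Parallel sides a = 10.3 units, b = 6 units; Height h = 4.3 units
Formula: A = (a + b) * h / 2
a + b = 10.3 + 6 = 16.3
A = 16.3 * 4.3 / 2
A = 70.09 / 2
A = 35.045
35.045 units^2


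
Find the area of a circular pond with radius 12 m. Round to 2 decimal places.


Shape: circle
Radius r = 12 m
Formula: A = pi * r^2
r^2 = 12^2 = 144
A = pi * 144
A = 452.39
452.39 m^2


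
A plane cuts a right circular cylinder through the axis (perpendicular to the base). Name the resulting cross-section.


Solid: right circular cylinder
Cutting plane: through the axis (perpendicular to the base)
Visualize the intersection of the plane with the solid's surface.
The boundary of the cut region is a rectangle.
rectangle


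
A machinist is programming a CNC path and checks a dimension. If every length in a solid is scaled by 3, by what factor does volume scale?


Linear scale factor k = 3
Rule: under a linear scaling by k, volumes scale by k^3.
k^3 = 3 * 3 * 3
k^3 = 9 * 3
k^3 = 27
Volume scales by a factor of 27.
27 (dimensionless)


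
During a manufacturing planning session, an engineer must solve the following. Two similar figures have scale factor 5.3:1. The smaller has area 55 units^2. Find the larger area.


Linear scale factor k = 5.3
Original area = 55 units^2
Rule: under a linear scaling by k, areas scale by k^2.
k^2 = 5.3^2 = 28.09
New area = 55 * 28.09
New area = 1544.95
1544.95 units^2


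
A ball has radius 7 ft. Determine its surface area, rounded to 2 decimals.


Shape: sphere
Radius r = 7 ft
Formula: SA = 4 * pi * r^2
r^2 = 49
SA = 4 * pi * 49
SA = 196 * pi
SA = 615.75
615.75 ft^2


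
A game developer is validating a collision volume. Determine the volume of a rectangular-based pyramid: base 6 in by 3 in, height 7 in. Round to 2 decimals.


Shape: rectangular pyramid
Base: 6 in x 3 in, Height h = 7 in
Formula: V = (1/3) * base_area * h
base_area = 6 * 3 = 18
base_area * h = 18 * 7 = 126
V = 126 / 3
V = 42
42 in^3


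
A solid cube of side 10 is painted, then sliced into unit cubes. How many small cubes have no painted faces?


Large cube: 10 x 10 x 10, cut into unit cubes.
n = 10, so n - 2 = 8
Unpainted cubes form the interior (n - 2)^3 block.
(n - 2)^3 = 8^3 = 512
512 unit cubes


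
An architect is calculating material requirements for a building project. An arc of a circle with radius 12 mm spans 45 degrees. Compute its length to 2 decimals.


Shape: circular arc
Radius r = 12 mm, Angle = 45 degrees
Formula: L = (angle/360) * 2 * pi * r
2 * pi * r = 24 * pi
L = (45/360) * 24 * pi
L = 3 * pi
L = 9.42
9.42 mm


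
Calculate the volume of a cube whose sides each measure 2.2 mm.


Shape: cube
Side s = 2.2 mm
Formula: V = s^3
V = 2.2 * 2.2 * 2.2
V = 4.84 * 2.2
V = 10.648
10.648 mm^3


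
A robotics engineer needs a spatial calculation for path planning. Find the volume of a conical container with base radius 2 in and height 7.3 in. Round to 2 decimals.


Shape: cone
Radius r = 2 in, Height h = 7.3 in
Formula: V = (1/3) * pi * r^2 * h
r^2 = 4
pi * r^2 * h = pi * 4 * 7.3 = 29.2 * pi
V = 29.2 * pi / 3
V = 30.58
30.58 in^3


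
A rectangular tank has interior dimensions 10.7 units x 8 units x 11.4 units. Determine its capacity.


Shape: rectangular prism
l = 10.7 units, w = 8 units, h = 11.4 units
Formula: V = l * w * h
V = 10.7 * 8 * 11.4
V = 85.6 * 11.4
V = 975.84
975.84 units^3


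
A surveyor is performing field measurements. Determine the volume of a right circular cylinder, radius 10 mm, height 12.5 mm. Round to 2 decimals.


Shape: cylinder
Radius r = 10 mm, Height h = 12.5 mm
Formula: V = pi * r^2 * h
r^2 = 100
V = pi * 100 * 12.5
V = 1250 * pi
V = 3926.99
3926.99 mm^3


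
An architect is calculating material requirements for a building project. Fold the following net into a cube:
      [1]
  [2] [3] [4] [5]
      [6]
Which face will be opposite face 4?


Net: cross layout. Take square 3 as the base (bottom).
Fold the four squares in the horizontal row up around 3: 2 -> left, 4 -> right, 5 wraps to the top.
Fold 1 and 6 up from 3: 1 -> back, 6 -> front.
Opposite pairs are therefore: (1, 6), (2, 4), (3, 5).
Face 4 is opposite face 2.
face 2


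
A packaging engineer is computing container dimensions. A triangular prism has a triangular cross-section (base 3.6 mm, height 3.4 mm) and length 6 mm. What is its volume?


Shape: triangular prism
Triangle base = 3.6 mm, triangle height = 3.4 mm, prism length L = 6 mm
Formula: V = (1/2 * b * h_tri) * L
Cross-section area = 0.5 * 3.6 * 3.4 = 6.12
V = 6.12 * 6
V = 36.72
36.72 mm^3


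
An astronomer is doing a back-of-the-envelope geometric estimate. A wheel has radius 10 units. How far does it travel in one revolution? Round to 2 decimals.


Shape: circle
Radius r = 10 units
Formula: C = 2 * pi * r
C = 2 * pi * 10
C = 20 * pi
C = 62.83
62.83 units


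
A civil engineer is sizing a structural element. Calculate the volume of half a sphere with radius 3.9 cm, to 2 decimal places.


Shape: hemisphere (half of a sphere)
Radius r = 3.9 cm
Formula: V = (1/2) * (4/3) * pi * r^3 = (2/3) * pi * r^3
r^3 = 59.319
(2/3) * 59.319 = 39.546
V = 39.546 * pi
V = 124.24
124.24 cm^3


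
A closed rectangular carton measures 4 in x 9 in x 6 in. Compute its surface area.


Shape: rectangular prism
l = 4 in, w = 9 in, h = 6 in
Formula: SA = 2(lw + lh + wh)
lw = 36, lh = 24, wh = 54
lw + lh + wh = 114
SA = 2 * 114
SA = 228
228 in^2


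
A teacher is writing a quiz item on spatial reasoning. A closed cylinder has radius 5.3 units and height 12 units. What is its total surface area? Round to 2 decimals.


Shape: closed cylinder
Radius r = 5.3 units, Height h = 12 units
Formula: SA = 2*pi*r^2 + 2*pi*r*h = 2*pi*r*(r + h)
r + h = 17.3
2 * r * (r + h) = 2 * 5.3 * 17.3 = 183.38
SA = 183.38 * pi
SA = 576.11
576.11 units^2


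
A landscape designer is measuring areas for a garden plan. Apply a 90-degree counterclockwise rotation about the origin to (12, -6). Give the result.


Transformation: rotation about the origin
Original point: (12, -6)
Rule for 90 deg counterclockwise: (x, y) -> (-y, x)
Apply: (12, -6) -> (6, 12)
(6, 12)


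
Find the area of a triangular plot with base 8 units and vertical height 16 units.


Shape: triangle
Base b = 8 units, Height h = 16 units
Formula: A = (1/2) * b * h
A = 0.5 * 8 * 16
A = 0.5 * 128
A = 64
64 units^2


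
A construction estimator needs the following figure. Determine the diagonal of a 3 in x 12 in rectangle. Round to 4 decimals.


Shape: rectangle (diagonal via Pythagoras)
Sides: 3 in and 12 in
Formula: d = sqrt(l^2 + w^2)
l^2 = 9, w^2 = 144
l^2 + w^2 = 153
d = sqrt(153)
d = 12.3693
12.3693 in


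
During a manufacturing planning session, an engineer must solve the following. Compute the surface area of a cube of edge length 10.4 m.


Shape: cube
Side s = 10.4 m
A cube has 6 square faces.
Formula: SA = 6 * s^2
s^2 = 108.16
SA = 6 * 108.16
SA = 648.96
648.96 m^2


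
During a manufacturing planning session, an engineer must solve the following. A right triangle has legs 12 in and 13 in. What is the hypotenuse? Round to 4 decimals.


Shape: right triangle
Legs a = 12 in, b = 13 in
Formula: c = sqrt(a^2 + b^2)
a^2 = 144, b^2 = 169
a^2 + b^2 = 313
c = sqrt(313)
c = 17.6918
17.6918 in


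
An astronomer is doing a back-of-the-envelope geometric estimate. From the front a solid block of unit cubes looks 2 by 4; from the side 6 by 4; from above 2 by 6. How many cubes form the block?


Orthographic views of a solid rectangular block:
Front view 2 x 4 -> length = 2, height = 4
Side view 6 x 4 -> width = 6, height = 4 (consistent)
Top view 2 x 6 -> confirms length = 2, width = 6
The block is 2 x 6 x 4.
Total unit cubes = 2 * 6 * 4 = 48
48 unit cubes


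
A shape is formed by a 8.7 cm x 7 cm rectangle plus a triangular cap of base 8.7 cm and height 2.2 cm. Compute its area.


Composite shape: rectangle + triangle
Rectangle area = 8.7 * 7 = 60.9
Triangle area = 0.5 * 8.7 * 2.2 = 9.57
Total = 60.9 + 9.57
Total = 70.47
70.47 cm^2


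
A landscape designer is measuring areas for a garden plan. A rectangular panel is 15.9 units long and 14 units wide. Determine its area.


Shape: rectangle
Length l = 15.9 units, Width w = 14 units
Formula: A = l * w
A = 15.9 * 14
A = 222.6
222.6 units^2


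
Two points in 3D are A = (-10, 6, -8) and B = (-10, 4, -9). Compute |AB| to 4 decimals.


3D distance between two points
P1 = (-10, 6, -8), P2 = (-10, 4, -9)
Formula: d = sqrt((x2-x1)^2 + (y2-y1)^2 + (z2-z1)^2)
dx = -10 - -10 = 0
dy = 4 - 6 = -2
dz = -9 - -8 = -1
dx^2 + dy^2 + dz^2 = 0 + 4 + 1 = 5
d = sqrt(5)
d = 2.2361
2.2361 units


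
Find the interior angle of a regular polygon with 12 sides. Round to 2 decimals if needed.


Shape: regular dodecagon (12 sides)
Formula: interior angle = (n - 2) * 180 / n
(n - 2) = 10
(n - 2) * 180 = 1800
angle = 1800 / 12
angle = 150
150 degrees


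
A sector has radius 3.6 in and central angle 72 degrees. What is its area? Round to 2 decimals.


Shape: circular sector
Radius r = 3.6 in, Angle = 72 degrees
Formula: A = (angle/360) * pi * r^2
r^2 = 12.96
Fraction of circle = 72/360
A = (72/360) * pi * 12.96
A = 2.592 * pi
A = 8.14
8.14 in^2


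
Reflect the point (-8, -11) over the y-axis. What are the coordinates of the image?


Transformation: reflection
Original point: (-8, -11)
Rule for reflection over the y-axis: (x, y) -> (-x, y)
Apply: (-8, -11) -> (8, -11)
(8, -11)


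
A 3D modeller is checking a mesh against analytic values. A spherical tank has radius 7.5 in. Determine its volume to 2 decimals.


Shape: sphere
Radius r = 7.5 in
Formula: V = (4/3) * pi * r^3
r^3 = 421.875
(4/3) * 421.875 = 562.5
V = 562.5 * pi
V = 1767.15
1767.15 in^3


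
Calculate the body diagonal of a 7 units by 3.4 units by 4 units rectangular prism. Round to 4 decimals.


Shape: rectangular box (space diagonal)
l = 7 units, w = 3.4 units, h = 4 units
Visualize: the diagonal of the base, then a right triangle with that diagonal and the height.
Formula: d = sqrt(l^2 + w^2 + h^2)
l^2 + w^2 + h^2 = 49 + 11.56 + 16 = 76.56
d = sqrt(76.56)
d = 8.7499
8.7499 units


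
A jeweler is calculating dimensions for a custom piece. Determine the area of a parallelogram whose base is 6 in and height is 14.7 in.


Shape: parallelogram
Base b = 6 in, Height h = 14.7 in
Formula: A = b * h
A = 6 * 14.7
A = 88.2
88.2 in^2


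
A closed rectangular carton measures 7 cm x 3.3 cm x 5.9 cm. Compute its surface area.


Shape: rectangular prism
l = 7 cm, w = 3.3 cm, h = 5.9 cm
Formula: SA = 2(lw + lh + wh)
lw = 23.1, lh = 41.3, wh = 19.47
lw + lh + wh = 83.87
SA = 2 * 83.87
SA = 167.74
167.74 cm^2


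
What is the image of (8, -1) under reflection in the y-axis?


Transformation: reflection
Original point: (8, -1)
Rule for reflection over the y-axis: (x, y) -> (-x, y)
Apply: (8, -1) -> (-8, -1)
(-8, -1)


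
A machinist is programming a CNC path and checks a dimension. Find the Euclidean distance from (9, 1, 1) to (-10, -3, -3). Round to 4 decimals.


3D distance between two points
P1 = (9, 1, 1), P2 = (-10, -3, -3)
Formula: d = sqrt((x2-x1)^2 + (y2-y1)^2 + (z2-z1)^2)
dx = -10 - 9 = -19
dy = -3 - 1 = -4
dz = -3 - 1 = -4
dx^2 + dy^2 + dz^2 = 361 + 16 + 16 = 393
d = sqrt(393)
d = 19.8242
19.8242 units


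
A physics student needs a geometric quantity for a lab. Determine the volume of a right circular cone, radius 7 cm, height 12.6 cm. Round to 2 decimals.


Shape: cone
Radius r = 7 cm, Height h = 12.6 cm
Formula: V = (1/3) * pi * r^2 * h
r^2 = 49
pi * r^2 * h = pi * 49 * 12.6 = 617.4 * pi
V = 617.4 * pi / 3
V = 646.54
646.54 cm^3


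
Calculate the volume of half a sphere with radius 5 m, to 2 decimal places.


Shape: hemisphere (half of a sphere)
Radius r = 5 m
Formula: V = (1/2) * (4/3) * pi * r^3 = (2/3) * pi * r^3
r^3 = 125
(2/3) * 125 = 83.333333
V = 83.333333 * pi
V = 261.8
261.8 m^3


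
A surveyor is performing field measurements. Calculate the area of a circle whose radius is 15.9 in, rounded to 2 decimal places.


Shape: circle
Radius r = 15.9 in
Formula: A = pi * r^2
r^2 = 15.9^2 = 252.81
A = pi * 252.81
A = 794.23
794.23 in^2


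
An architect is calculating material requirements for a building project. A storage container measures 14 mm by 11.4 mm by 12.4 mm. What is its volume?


Shape: rectangular prism
l = 14 mm, w = 11.4 mm, h = 12.4 mm
Formula: V = l * w * h
V = 14 * 11.4 * 12.4
V = 159.6 * 12.4
V = 1979.04
1979.04 mm^3


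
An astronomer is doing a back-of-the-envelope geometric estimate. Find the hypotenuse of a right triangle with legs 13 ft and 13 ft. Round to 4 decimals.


Shape: right triangle
Legs a = 13 ft, b = 13 ft
Formula: c = sqrt(a^2 + b^2)
a^2 = 169, b^2 = 169
a^2 + b^2 = 338
c = sqrt(338)
c = 18.3848
18.3848 ft


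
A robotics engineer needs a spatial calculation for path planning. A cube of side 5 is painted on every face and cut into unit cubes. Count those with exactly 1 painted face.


Large cube: 5 x 5 x 5, cut into unit cubes.
n = 5, so n - 2 = 3
Cubes with 1 painted face lie in the interior of each face.
A cube has 6 faces; each contributes (n - 2)^2 = 9 such cubes.
Count = 6 * 9 = 54
54 unit cubes


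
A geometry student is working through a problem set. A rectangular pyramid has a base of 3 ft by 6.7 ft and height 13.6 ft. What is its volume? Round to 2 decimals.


Shape: rectangular pyramid
Base: 3 ft x 6.7 ft, Height h = 13.6 ft
Formula: V = (1/3) * base_area * h
base_area = 3 * 6.7 = 20.1
base_area * h = 20.1 * 13.6 = 273.36
V = 273.36 / 3
V = 91.12
91.12 ft^3


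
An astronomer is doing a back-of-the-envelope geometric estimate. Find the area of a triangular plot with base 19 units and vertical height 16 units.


Shape: triangle
Base b = 19 units, Height h = 16 units
Formula: A = (1/2) * b * h
A = 0.5 * 19 * 16
A = 0.5 * 304
A = 152
152 units^2


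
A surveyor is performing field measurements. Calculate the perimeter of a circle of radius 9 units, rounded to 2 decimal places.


Shape: circle
Radius r = 9 units
Formula: C = 2 * pi * r
C = 2 * pi * 9
C = 18 * pi
C = 56.55
56.55 units


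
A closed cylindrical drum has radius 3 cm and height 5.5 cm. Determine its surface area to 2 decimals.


Shape: closed cylinder
Radius r = 3 cm, Height h = 5.5 cm
Formula: SA = 2*pi*r^2 + 2*pi*r*h = 2*pi*r*(r + h)
r + h = 8.5
2 * r * (r + h) = 2 * 3 * 8.5 = 51
SA = 51 * pi
SA = 160.22
160.22 cm^2


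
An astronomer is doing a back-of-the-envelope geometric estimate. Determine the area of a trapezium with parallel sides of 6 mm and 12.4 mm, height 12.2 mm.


Shape: trapezoid
Parallel sides a = 6 mm, b = 12.4 mm; Height h = 12.2 mm
Formula: A = (a + b) * h / 2
a + b = 6 + 12.4 = 18.4
A = 18.4 * 12.2 / 2
A = 224.48 / 2
A = 112.24
112.24 mm^2


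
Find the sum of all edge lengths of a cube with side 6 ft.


Shape: cube
Side s = 6 ft
A cube has 12 edges, all equal.
Formula: total edge length = 12 * s
Total = 12 * 6
Total = 72
72 ft


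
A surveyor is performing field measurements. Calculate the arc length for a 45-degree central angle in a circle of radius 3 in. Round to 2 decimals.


Shape: circular arc
Radius r = 3 in, Angle = 45 degrees
Formula: L = (angle/360) * 2 * pi * r
2 * pi * r = 6 * pi
L = (45/360) * 6 * pi
L = 0.75 * pi
L = 2.36
2.36 in


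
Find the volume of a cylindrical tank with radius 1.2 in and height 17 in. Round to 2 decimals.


Shape: cylinder
Radius r = 1.2 in, Height h = 17 in
Formula: V = pi * r^2 * h
r^2 = 1.44
V = pi * 1.44 * 17
V = 24.48 * pi
V = 76.91
76.91 in^3


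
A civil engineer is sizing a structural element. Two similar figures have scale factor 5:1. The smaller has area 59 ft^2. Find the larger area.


Linear scale factor k = 5
Original area = 59 ft^2
Rule: under a linear scaling by k, areas scale by k^2.
k^2 = 5^2 = 25
New area = 59 * 25
New area = 1475
1475 ft^2


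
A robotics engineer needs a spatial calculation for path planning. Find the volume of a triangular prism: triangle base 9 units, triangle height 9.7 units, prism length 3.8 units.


Shape: triangular prism
Triangle base = 9 units, triangle height = 9.7 units, prism length L = 3.8 units
Formula: V = (1/2 * b * h_tri) * L
Cross-section area = 0.5 * 9 * 9.7 = 43.65
V = 43.65 * 3.8
V = 165.87
165.87 units^3


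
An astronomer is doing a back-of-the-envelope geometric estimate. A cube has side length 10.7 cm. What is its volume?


Shape: cube
Side s = 10.7 cm
Formula: V = s^3
V = 10.7 * 10.7 * 10.7
V = 114.49 * 10.7
V = 1225.043
1225.043 cm^3


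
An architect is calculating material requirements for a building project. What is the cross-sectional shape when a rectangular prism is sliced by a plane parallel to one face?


Solid: rectangular prism
Cutting plane: parallel to one face
Visualize the intersection of the plane with the solid's surface.
The boundary of the cut region is a rectangle.
rectangle


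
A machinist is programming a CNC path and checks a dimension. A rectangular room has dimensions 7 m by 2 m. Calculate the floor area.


Shape: rectangle
Length l = 7 m, Width w = 2 m
Formula: A = l * w
A = 7 * 2
A = 14
14 m^2


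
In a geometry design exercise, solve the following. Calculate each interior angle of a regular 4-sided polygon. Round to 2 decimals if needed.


Shape: regular square (4 sides)
Formula: interior angle = (n - 2) * 180 / n
(n - 2) = 2
(n - 2) * 180 = 360
angle = 360 / 4
angle = 90
90 degrees


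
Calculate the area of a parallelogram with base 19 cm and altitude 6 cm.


Shape: parallelogram
Base b = 19 cm, Height h = 6 cm
Formula: A = b * h
A = 19 * 6
A = 114
114 cm^2


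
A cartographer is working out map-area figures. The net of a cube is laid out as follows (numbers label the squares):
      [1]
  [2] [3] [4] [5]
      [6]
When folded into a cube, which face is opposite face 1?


Net: cross layout. Take square 3 as the base (bottom).
Fold the four squares in the horizontal row up around 3: 2 -> left, 4 -> right, 5 wraps to the top.
Fold 1 and 6 up from 3: 1 -> back, 6 -> front.
Opposite pairs are therefore: (1, 6), (2, 4), (3, 5).
Face 1 is opposite face 6.
face 6


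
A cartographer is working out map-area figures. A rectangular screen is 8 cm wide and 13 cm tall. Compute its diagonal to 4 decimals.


Shape: rectangle (diagonal via Pythagoras)
Sides: 8 cm and 13 cm
Formula: d = sqrt(l^2 + w^2)
l^2 = 64, w^2 = 169
l^2 + w^2 = 233
d = sqrt(233)
d = 15.2643
15.2643 cm


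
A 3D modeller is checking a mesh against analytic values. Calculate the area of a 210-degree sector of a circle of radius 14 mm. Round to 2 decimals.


Shape: circular sector
Radius r = 14 mm, Angle = 210 degrees
Formula: A = (angle/360) * pi * r^2
r^2 = 196
Fraction of circle = 210/360
A = (210/360) * pi * 196
A = 114.333333 * pi
A = 359.19
359.19 mm^2


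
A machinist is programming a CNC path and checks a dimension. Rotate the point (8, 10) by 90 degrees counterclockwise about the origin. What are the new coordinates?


Transformation: rotation about the origin
Original point: (8, 10)
Rule for 90 deg counterclockwise: (x, y) -> (-y, x)
Apply: (8, 10) -> (-10, 8)
(-10, 8)


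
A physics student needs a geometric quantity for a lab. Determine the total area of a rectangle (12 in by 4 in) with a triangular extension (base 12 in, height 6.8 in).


Composite shape: rectangle + triangle
Rectangle area = 12 * 4 = 48
Triangle area = 0.5 * 12 * 6.8 = 40.8
Total = 48 + 40.8
Total = 88.8
88.8 in^2


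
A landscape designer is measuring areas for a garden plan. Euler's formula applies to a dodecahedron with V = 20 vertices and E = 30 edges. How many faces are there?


Polyhedron: dodecahedron
Euler's formula for convex polyhedra: V - E + F = 2
Given: V = 20 vertices and E = 30 edges
Solve for F:
F = 2 + E - V = 2 + 30 - 20 = 12
12 faces


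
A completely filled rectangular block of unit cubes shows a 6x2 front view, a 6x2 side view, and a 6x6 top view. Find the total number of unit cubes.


Orthographic views of a solid rectangular block:
Front view 6 x 2 -> length = 6, height = 2
Side view 6 x 2 -> width = 6, height = 2 (consistent)
Top view 6 x 6 -> confirms length = 6, width = 6
The block is 6 x 6 x 2.
Total unit cubes = 6 * 6 * 2 = 72
72 unit cubes


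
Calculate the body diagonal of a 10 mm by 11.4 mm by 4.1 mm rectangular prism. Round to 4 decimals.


Shape: rectangular box (space diagonal)
l = 10 mm, w = 11.4 mm, h = 4.1 mm
Visualize: the diagonal of the base, then a right triangle with that diagonal and the height.
Formula: d = sqrt(l^2 + w^2 + h^2)
l^2 + w^2 + h^2 = 100 + 129.96 + 16.81 = 246.77
d = sqrt(246.77)
d = 15.7089
15.7089 mm


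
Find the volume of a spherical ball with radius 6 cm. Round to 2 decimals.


Shape: sphere
Radius r = 6 cm
Formula: V = (4/3) * pi * r^3
r^3 = 216
(4/3) * 216 = 288
V = 288 * pi
V = 904.78
904.78 cm^3


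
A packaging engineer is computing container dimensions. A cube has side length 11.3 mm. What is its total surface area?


Shape: cube
Side s = 11.3 mm
A cube has 6 square faces.
Formula: SA = 6 * s^2
s^2 = 127.69
SA = 6 * 127.69
SA = 766.14
766.14 mm^2


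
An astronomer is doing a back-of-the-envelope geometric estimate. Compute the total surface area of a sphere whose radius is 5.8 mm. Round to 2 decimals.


Shape: sphere
Radius r = 5.8 mm
Formula: SA = 4 * pi * r^2
r^2 = 33.64
SA = 4 * pi * 33.64
SA = 134.56 * pi
SA = 422.73
422.73 mm^2


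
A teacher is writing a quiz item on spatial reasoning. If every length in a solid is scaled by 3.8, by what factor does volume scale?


Linear scale factor k = 3.8
Rule: under a linear scaling by k, volumes scale by k^3.
k^3 = 3.8 * 3.8 * 3.8
k^3 = 14.44 * 3.8
k^3 = 54.872
Volume scales by a factor of 54.872.
54.872 (dimensionless)


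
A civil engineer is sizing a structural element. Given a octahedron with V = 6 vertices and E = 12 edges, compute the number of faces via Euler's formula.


Polyhedron: octahedron
Euler's formula for convex polyhedra: V - E + F = 2
Given: V = 6 vertices and E = 12 edges
Solve for F:
F = 2 + E - V = 2 + 12 - 6 = 8
8 faces


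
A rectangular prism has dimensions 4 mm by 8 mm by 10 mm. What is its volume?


Shape: rectangular prism
l = 4 mm, w = 8 mm, h = 10 mm
Formula: V = l * w * h
V = 4 * 8 * 10
V = 32 * 10
V = 320
320 mm^3


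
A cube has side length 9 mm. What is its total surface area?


Shape: cube
Side s = 9 mm
A cube has 6 square faces.
Formula: SA = 6 * s^2
s^2 = 81
SA = 6 * 81
SA = 486
486 mm^2


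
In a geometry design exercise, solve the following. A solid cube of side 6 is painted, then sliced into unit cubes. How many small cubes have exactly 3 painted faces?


Large cube: 6 x 6 x 6, cut into unit cubes.
Cubes with 3 painted faces are at the corners. A cube always has 8 corners.
Count = 8
8 unit cubes


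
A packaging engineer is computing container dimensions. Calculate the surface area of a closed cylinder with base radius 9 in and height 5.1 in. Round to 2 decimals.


Shape: closed cylinder
Radius r = 9 in, Height h = 5.1 in
Formula: SA = 2*pi*r^2 + 2*pi*r*h = 2*pi*r*(r + h)
r + h = 14.1
2 * r * (r + h) = 2 * 9 * 14.1 = 253.8
SA = 253.8 * pi
SA = 797.34
797.34 in^2


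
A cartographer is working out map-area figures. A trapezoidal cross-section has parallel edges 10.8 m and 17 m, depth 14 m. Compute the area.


Shape: trapezoid
Parallel sides a = 10.8 m, b = 17 m; Height h = 14 m
Formula: A = (a + b) * h / 2
a + b = 10.8 + 17 = 27.8
A = 27.8 * 14 / 2
A = 389.2 / 2
A = 194.6
194.6 m^2


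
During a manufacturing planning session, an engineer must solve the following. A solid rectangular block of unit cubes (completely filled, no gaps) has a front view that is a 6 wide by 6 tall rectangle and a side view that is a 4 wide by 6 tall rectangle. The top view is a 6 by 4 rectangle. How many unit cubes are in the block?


Orthographic views of a solid rectangular block:
Front view 6 x 6 -> length = 6, height = 6
Side view 4 x 6 -> width = 4, height = 6 (consistent)
Top view 6 x 4 -> confirms length = 6, width = 4
The block is 6 x 4 x 6.
Total unit cubes = 6 * 4 * 6 = 144
144 unit cubes


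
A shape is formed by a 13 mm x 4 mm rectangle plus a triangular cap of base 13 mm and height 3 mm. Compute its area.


Composite shape: rectangle + triangle
Rectangle area = 13 * 4 = 52
Triangle area = 0.5 * 13 * 3 = 19.5
Total = 52 + 19.5
Total = 71.5
71.5 mm^2


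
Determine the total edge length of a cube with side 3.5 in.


Shape: cube
Side s = 3.5 in
A cube has 12 edges, all equal.
Formula: total edge length = 12 * s
Total = 12 * 3.5
Total = 42
42 in


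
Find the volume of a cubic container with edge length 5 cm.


Shape: cube
Side s = 5 cm
Formula: V = s^3
V = 5 * 5 * 5
V = 25 * 5
V = 125
125 cm^3


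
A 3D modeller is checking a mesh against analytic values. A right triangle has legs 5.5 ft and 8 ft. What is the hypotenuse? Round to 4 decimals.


Shape: right triangle
Legs a = 5.5 ft, b = 8 ft
Formula: c = sqrt(a^2 + b^2)
a^2 = 30.25, b^2 = 64
a^2 + b^2 = 94.25
c = sqrt(94.25)
c = 9.7082
9.7082 ft


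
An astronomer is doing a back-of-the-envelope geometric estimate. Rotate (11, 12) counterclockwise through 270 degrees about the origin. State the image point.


Transformation: rotation about the origin
Original point: (11, 12)
Rule for 270 deg counterclockwise: (x, y) -> (y, -x)
Apply: (11, 12) -> (12, -11)
(12, -11)


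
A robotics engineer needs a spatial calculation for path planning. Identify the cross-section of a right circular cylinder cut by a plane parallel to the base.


Solid: right circular cylinder
Cutting plane: parallel to the base
Visualize the intersection of the plane with the solid's surface.
The boundary of the cut region is a circle.
circle


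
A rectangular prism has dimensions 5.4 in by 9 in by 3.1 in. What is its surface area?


Shape: rectangular prism
l = 5.4 in, w = 9 in, h = 3.1 in
Formula: SA = 2(lw + lh + wh)
lw = 48.6, lh = 16.74, wh = 27.9
lw + lh + wh = 93.24
SA = 2 * 93.24
SA = 186.48
186.48 in^2


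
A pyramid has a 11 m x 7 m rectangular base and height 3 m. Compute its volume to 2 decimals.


Shape: rectangular pyramid
Base: 11 m x 7 m, Height h = 3 m
Formula: V = (1/3) * base_area * h
base_area = 11 * 7 = 77
base_area * h = 77 * 3 = 231
V = 231 / 3
V = 77
77 m^3


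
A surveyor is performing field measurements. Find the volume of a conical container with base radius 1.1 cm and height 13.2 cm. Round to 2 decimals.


Shape: cone
Radius r = 1.1 cm, Height h = 13.2 cm
Formula: V = (1/3) * pi * r^2 * h
r^2 = 1.21
pi * r^2 * h = pi * 1.21 * 13.2 = 15.972 * pi
V = 15.972 * pi / 3
V = 16.73
16.73 cm^3


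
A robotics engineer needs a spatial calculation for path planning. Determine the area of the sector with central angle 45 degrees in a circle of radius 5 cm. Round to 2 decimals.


Shape: circular sector
Radius r = 5 cm, Angle = 45 degrees
Formula: A = (angle/360) * pi * r^2
r^2 = 25
Fraction of circle = 45/360
A = (45/360) * pi * 25
A = 3.125 * pi
A = 9.82
9.82 cm^2


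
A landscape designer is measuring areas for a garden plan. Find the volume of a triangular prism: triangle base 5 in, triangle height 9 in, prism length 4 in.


Shape: triangular prism
Triangle base = 5 in, triangle height = 9 in, prism length L = 4 in
Formula: V = (1/2 * b * h_tri) * L
Cross-section area = 0.5 * 5 * 9 = 22.5
V = 22.5 * 4
V = 90
90 in^3


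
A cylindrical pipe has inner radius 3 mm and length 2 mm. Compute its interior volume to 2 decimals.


Shape: cylinder
Radius r = 3 mm, Height h = 2 mm
Formula: V = pi * r^2 * h
r^2 = 9
V = pi * 9 * 2
V = 18 * pi
V = 56.55
56.55 mm^3


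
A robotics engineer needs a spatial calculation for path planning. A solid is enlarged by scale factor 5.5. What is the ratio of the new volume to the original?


Linear scale factor k = 5.5
Rule: under a linear scaling by k, volumes scale by k^3.
k^3 = 5.5 * 5.5 * 5.5
k^3 = 30.25 * 5.5
k^3 = 166.375
Volume scales by a factor of 166.375.
166.375 (dimensionless)


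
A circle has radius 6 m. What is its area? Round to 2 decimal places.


Shape: circle
Radius r = 6 m
Formula: A = pi * r^2
r^2 = 6^2 = 36
A = pi * 36
A = 113.1
113.1 m^2


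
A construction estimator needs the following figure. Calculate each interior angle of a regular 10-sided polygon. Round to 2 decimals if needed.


Shape: regular decagon (10 sides)
Formula: interior angle = (n - 2) * 180 / n
(n - 2) = 8
(n - 2) * 180 = 1440
angle = 1440 / 10
angle = 144
144 degrees


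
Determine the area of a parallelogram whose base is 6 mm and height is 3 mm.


Shape: parallelogram
Base b = 6 mm, Height h = 3 mm
Formula: A = b * h
A = 6 * 3
A = 18
18 mm^2


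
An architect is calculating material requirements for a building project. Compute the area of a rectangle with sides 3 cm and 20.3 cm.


Shape: rectangle
Length l = 3 cm, Width w = 20.3 cm
Formula: A = l * w
A = 3 * 20.3
A = 60.9
60.9 cm^2


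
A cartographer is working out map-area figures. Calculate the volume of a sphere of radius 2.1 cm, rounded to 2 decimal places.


Shape: sphere
Radius r = 2.1 cm
Formula: V = (4/3) * pi * r^3
r^3 = 9.261
(4/3) * 9.261 = 12.348
V = 12.348 * pi
V = 38.79
38.79 cm^3


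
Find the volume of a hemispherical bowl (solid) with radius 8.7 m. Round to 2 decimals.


Shape: hemisphere (half of a sphere)
Radius r = 8.7 m
Formula: V = (1/2) * (4/3) * pi * r^3 = (2/3) * pi * r^3
r^3 = 658.503
(2/3) * 658.503 = 439.002
V = 439.002 * pi
V = 1379.17
1379.17 m^3
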